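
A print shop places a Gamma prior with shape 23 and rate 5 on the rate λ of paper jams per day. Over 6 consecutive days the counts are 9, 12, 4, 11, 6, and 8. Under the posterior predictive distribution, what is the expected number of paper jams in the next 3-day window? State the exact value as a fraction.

219/11

Total count: 9 + 12 + 4 + 11 + 6 + 8 = 50.
Total exposure: 6 days.
Gamma(α, β) with Poisson data over total exposure Σt gives posterior Gamma(α+Σx, β+Σt) = Gamma(73, 11).
Predictive mean over a 3-day window = T·E[λ|data] = 3·73/11 = 219/11.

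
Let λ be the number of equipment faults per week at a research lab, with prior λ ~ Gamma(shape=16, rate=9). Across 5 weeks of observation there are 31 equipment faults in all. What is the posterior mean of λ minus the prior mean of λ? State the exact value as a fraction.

Total count 31 over total exposure 5 weeks.
Conjugate update: add total count to the shape and total exposure to the rate, giving Gamma(47, 14).
Posterior mean = 47/14 = 47/14; prior mean = 16/9 = 16/9. Difference = 47/14 − 16/9 = 199/126.

199/126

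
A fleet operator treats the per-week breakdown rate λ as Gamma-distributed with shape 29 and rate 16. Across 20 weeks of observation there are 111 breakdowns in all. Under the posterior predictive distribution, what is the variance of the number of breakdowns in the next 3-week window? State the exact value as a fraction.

Total count 111 over total exposure 20 weeks.
The Gamma prior is conjugate for the Poisson rate, so λ | data ~ Gamma(29+111, 16+20) = Gamma(140, 36).
The posterior predictive for a window of length T is Negative Binomial with variance T·α'·(β'+T)/β'² = 3·140·39/1296 = 455/36.

455/36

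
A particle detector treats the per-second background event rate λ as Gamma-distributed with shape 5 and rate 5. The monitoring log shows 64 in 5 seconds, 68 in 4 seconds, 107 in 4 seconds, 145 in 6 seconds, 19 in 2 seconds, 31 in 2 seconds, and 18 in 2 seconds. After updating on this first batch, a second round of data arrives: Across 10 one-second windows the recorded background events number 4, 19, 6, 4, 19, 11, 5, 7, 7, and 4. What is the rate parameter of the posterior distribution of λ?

Total count: 64 + 68 + 107 + 145 + 19 + 31 + 18 = 452.
Total exposure: 5 + 4 + 4 + 6 + 2 + 2 + 2 = 25 seconds.
After the first batch: Gamma(5 + 452, 5 + 25) = Gamma(457, 30).
Total count: 4 + 19 + 6 + 4 + 19 + 11 + 5 + 7 + 7 + 4 = 86.
Total exposure: 10 seconds.
After the second batch: Gamma(457 + 86, 30 + 10) = Gamma(543, 40).

40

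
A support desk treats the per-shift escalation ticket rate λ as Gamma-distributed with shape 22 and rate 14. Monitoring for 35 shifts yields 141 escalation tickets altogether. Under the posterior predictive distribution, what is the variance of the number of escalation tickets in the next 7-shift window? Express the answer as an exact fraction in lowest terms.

Total count 141 over total exposure 35 shifts.
Gamma(α, β) with Poisson data over total exposure Σt gives posterior Gamma(α+Σx, β+Σt) = Gamma(163, 49).
The posterior predictive for a window of length T is Negative Binomial with variance T·α'·(β'+T)/β'² = 7·163·56/2401 = 1304/49.

1304/49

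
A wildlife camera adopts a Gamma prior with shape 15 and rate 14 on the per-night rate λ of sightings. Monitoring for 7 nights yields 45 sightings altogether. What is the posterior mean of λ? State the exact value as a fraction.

20/7

Total count 45 over total exposure 7 nights.
Posterior: α' = 15 + 45 = 60, β' = 14 + 7 = 21.
Posterior mean = α'/β' = 60/21 = 20/7.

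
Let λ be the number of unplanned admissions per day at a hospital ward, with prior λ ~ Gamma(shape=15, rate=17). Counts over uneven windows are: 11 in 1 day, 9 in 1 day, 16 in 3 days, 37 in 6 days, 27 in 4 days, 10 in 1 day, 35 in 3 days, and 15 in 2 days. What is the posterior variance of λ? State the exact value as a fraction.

Total count: 11 + 9 + 16 + 37 + 27 + 10 + 35 + 15 = 160.
Total exposure: 1 + 1 + 3 + 6 + 4 + 1 + 3 + 2 = 21 days.
Posterior: α' = 15 + 160 = 175, β' = 17 + 21 = 38.
Posterior variance = α'/β'² = 175/1444.

175/1444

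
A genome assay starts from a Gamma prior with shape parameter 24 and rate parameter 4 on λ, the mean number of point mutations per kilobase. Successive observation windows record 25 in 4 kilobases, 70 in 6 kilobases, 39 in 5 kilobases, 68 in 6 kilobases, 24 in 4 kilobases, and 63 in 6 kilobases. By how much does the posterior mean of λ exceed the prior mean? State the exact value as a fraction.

Total count: 25 + 70 + 39 + 68 + 24 + 63 = 289.
Total exposure: 4 + 6 + 5 + 6 + 4 + 6 = 31 kilobases.
Gamma(α, β) with Poisson data over total exposure Σt gives posterior Gamma(α+Σx, β+Σt) = Gamma(313, 35).
Posterior mean = 313/35 = 313/35; prior mean = 24/4 = 6. Difference = 313/35 − 6 = 103/35.

103/35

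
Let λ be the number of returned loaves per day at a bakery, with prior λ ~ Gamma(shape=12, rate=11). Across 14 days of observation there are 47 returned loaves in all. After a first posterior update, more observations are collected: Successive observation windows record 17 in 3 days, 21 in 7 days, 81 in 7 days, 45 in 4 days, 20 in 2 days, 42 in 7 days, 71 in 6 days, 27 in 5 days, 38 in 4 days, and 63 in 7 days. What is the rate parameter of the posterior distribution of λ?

77

Total count 47 over total exposure 14 days.
After the first batch: Gamma(12 + 47, 11 + 14) = Gamma(59, 25).
Total count: 17 + 21 + 81 + 45 + 20 + 42 + 71 + 27 + 38 + 63 = 425.
Total exposure: 3 + 7 + 7 + 4 + 2 + 7 + 6 + 5 + 4 + 7 = 52 days.
After the second batch: Gamma(59 + 425, 25 + 52) = Gamma(484, 77).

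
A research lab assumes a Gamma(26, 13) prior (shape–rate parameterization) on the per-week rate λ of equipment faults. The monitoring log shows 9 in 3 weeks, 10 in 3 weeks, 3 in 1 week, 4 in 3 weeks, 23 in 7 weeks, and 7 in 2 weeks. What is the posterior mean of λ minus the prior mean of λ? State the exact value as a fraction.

Total count: 9 + 10 + 3 + 4 + 23 + 7 = 56.
Total exposure: 3 + 3 + 1 + 3 + 7 + 2 = 19 weeks.
Conjugate update: add total count to the shape and total exposure to the rate, giving Gamma(82, 32).
Posterior mean = 82/32 = 41/16; prior mean = 26/13 = 2. Difference = 41/16 − 2 = 9/16.

9/16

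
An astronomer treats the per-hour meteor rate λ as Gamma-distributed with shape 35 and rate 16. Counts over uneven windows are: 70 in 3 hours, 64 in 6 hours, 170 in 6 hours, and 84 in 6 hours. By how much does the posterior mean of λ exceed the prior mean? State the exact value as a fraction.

5473/592

Total count: 70 + 64 + 170 + 84 = 388.
Total exposure: 3 + 6 + 6 + 6 = 21 hours.
Posterior: α' = 35 + 388 = 423, β' = 16 + 21 = 37.
Posterior mean = 423/37 = 423/37; prior mean = 35/16 = 35/16. Difference = 423/37 − 35/16 = 5473/592.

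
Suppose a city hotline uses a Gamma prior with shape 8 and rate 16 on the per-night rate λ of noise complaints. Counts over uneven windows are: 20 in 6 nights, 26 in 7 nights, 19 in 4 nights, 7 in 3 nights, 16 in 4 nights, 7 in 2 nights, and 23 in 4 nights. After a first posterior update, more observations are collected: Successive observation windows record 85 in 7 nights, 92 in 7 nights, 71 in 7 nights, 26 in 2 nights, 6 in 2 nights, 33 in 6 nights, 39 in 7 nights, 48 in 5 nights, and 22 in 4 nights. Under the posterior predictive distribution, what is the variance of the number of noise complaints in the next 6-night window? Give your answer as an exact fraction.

Total count: 20 + 26 + 19 + 7 + 16 + 7 + 23 = 118.
Total exposure: 6 + 7 + 4 + 3 + 4 + 2 + 4 = 30 nights.
After the first batch: Gamma(8 + 118, 16 + 30) = Gamma(126, 46).
Total count: 85 + 92 + 71 + 26 + 6 + 33 + 39 + 48 + 22 = 422.
Total exposure: 7 + 7 + 7 + 2 + 2 + 6 + 7 + 5 + 4 = 47 nights.
After the second batch: Gamma(126 + 422, 46 + 47) = Gamma(548, 93).
The posterior predictive for a window of length T is Negative Binomial with variance T·α'·(β'+T)/β'² = 6·548·99/8649 = 36168/961.

36168/961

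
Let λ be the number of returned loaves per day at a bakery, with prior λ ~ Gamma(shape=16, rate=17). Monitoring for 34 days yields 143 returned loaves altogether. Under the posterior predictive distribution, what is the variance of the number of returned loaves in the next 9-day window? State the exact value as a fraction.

9540/289

Total count 143 over total exposure 34 days.
Posterior: α' = 16 + 143 = 159, β' = 17 + 34 = 51.
The posterior predictive for a window of length T is Negative Binomial with variance T·α'·(β'+T)/β'² = 9·159·60/2601 = 9540/289.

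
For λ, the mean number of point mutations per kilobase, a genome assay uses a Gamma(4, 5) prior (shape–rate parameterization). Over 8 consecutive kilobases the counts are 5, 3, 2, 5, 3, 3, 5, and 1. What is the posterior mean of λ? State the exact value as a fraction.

31/13

Total count: 5 + 3 + 2 + 5 + 3 + 3 + 5 + 1 = 27.
Total exposure: 8 kilobases.
Gamma(α, β) with Poisson data over total exposure Σt gives posterior Gamma(α+Σx, β+Σt) = Gamma(31, 13).
Posterior mean = α'/β' = 31/13.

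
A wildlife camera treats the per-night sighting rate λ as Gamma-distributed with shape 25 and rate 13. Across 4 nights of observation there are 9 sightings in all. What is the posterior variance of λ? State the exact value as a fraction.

2/17

Total count 9 over total exposure 4 nights.
Posterior: α' = 25 + 9 = 34, β' = 13 + 4 = 17.
Posterior variance = α'/β'² = 34/289 = 2/17.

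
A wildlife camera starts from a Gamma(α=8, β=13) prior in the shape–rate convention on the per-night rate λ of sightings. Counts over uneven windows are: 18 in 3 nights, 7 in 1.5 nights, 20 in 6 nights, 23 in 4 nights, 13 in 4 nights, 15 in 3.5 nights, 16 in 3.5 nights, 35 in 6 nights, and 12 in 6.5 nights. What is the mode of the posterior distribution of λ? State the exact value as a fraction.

166/51

Total count: 18 + 7 + 20 + 23 + 13 + 15 + 16 + 35 + 12 = 159.
Total exposure: 3 + 1.5 + 6 + 4 + 4 + 3.5 + 3.5 + 6 + 6.5 = 38 nights.
By Gamma–Poisson conjugacy, the posterior is Gamma(α + Σx, β + Σt) = Gamma(8 + 159, 13 + 38) = Gamma(167, 51).
Posterior mode = (α'−1)/β' = 166/51.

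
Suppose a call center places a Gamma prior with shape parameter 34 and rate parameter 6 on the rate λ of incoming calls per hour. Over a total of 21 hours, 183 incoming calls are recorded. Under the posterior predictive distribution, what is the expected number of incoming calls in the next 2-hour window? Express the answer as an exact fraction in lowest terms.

434/27

Total count 183 over total exposure 21 hours.
Gamma(α, β) with Poisson data over total exposure Σt gives posterior Gamma(α+Σx, β+Σt) = Gamma(217, 27).
Predictive mean over a 2-hour window = T·E[λ|data] = 2·217/27 = 434/27.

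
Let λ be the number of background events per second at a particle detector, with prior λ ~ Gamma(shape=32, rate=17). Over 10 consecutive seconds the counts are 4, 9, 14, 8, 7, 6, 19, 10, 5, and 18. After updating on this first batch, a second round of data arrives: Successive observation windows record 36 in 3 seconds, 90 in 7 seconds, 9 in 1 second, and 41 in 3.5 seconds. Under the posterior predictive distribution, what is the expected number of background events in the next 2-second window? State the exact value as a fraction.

Total count: 4 + 9 + 14 + 8 + 7 + 6 + 19 + 10 + 5 + 18 = 100.
Total exposure: 10 seconds.
After the first batch: Gamma(32 + 100, 17 + 10) = Gamma(132, 27).
Total count: 36 + 90 + 9 + 41 = 176.
Total exposure: 3 + 7 + 1 + 3.5 = 14.5 seconds.
After the second batch: Gamma(132 + 176, 27 + 14.5) = Gamma(308, 83/2).
Predictive mean over a 2-second window = T·E[λ|data] = 2·308/(83/2) = 1232/83.

1232/83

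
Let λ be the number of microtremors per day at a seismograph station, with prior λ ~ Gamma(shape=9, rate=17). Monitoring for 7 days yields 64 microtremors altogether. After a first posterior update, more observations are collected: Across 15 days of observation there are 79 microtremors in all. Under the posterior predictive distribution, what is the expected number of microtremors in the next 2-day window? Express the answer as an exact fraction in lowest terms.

304/39

Total count 64 over total exposure 7 days.
After the first batch: Gamma(9 + 64, 17 + 7) = Gamma(73, 24).
Total count 79 over total exposure 15 days.
After the second batch: Gamma(73 + 79, 24 + 15) = Gamma(152, 39).
Predictive mean over a 2-day window = T·E[λ|data] = 2·152/39 = 304/39.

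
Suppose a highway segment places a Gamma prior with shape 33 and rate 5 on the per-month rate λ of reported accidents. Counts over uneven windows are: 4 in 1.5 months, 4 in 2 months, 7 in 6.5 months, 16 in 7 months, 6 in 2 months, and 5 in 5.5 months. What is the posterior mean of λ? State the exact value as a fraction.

150/59

Total count: 4 + 4 + 7 + 16 + 6 + 5 = 42.
Total exposure: 1.5 + 2 + 6.5 + 7 + 2 + 5.5 = 24.5 months.
By Gamma–Poisson conjugacy, the posterior is Gamma(α + Σx, β + Σt) = Gamma(33 + 42, 5 + 24.5) = Gamma(75, 59/2).
Posterior mean = α'/β' = 75/(59/2) = 150/59.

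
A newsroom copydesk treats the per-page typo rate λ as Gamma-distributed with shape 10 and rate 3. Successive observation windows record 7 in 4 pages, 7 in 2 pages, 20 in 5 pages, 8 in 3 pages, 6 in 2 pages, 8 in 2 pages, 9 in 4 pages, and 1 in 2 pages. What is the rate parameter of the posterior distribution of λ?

27

Total count: 7 + 7 + 20 + 8 + 6 + 8 + 9 + 1 = 66.
Total exposure: 4 + 2 + 5 + 3 + 2 + 2 + 4 + 2 = 24 pages.
The Gamma prior is conjugate for the Poisson rate, so λ | data ~ Gamma(10+66, 3+24) = Gamma(76, 27).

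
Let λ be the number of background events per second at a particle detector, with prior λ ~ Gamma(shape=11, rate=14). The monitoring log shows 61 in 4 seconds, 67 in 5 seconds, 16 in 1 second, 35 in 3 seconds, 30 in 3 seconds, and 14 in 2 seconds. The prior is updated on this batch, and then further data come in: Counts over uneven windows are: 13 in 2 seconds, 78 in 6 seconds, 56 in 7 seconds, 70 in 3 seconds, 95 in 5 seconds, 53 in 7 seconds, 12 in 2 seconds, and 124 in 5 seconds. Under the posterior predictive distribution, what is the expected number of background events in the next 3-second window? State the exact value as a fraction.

735/23

Total count: 61 + 67 + 16 + 35 + 30 + 14 = 223.
Total exposure: 4 + 5 + 1 + 3 + 3 + 2 = 18 seconds.
After the first batch: Gamma(11 + 223, 14 + 18) = Gamma(234, 32).
Total count: 13 + 78 + 56 + 70 + 95 + 53 + 12 + 124 = 501.
Total exposure: 2 + 6 + 7 + 3 + 5 + 7 + 2 + 5 = 37 seconds.
After the second batch: Gamma(234 + 501, 32 + 37) = Gamma(735, 69).
Predictive mean over a 3-second window = T·E[λ|data] = 3·735/69 = 735/23.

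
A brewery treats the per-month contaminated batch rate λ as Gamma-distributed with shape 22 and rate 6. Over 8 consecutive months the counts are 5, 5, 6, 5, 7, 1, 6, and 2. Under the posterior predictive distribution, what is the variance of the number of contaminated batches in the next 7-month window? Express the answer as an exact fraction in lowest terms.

177/4

Total count: 5 + 5 + 6 + 5 + 7 + 1 + 6 + 2 = 37.
Total exposure: 8 months.
Gamma(α, β) with Poisson data over total exposure Σt gives posterior Gamma(α+Σx, β+Σt) = Gamma(59, 14).
The posterior predictive for a window of length T is Negative Binomial with variance T·α'·(β'+T)/β'² = 7·59·21/196 = 177/4.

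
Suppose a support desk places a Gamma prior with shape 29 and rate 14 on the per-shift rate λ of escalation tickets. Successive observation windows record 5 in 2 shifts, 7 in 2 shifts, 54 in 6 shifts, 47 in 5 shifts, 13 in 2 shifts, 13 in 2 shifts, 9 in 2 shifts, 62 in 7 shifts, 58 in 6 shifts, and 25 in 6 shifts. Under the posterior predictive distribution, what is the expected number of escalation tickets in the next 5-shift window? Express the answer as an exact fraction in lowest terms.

805/27

Total count: 5 + 7 + 54 + 47 + 13 + 13 + 9 + 62 + 58 + 25 = 293.
Total exposure: 2 + 2 + 6 + 5 + 2 + 2 + 2 + 7 + 6 + 6 = 40 shifts.
By Gamma–Poisson conjugacy, the posterior is Gamma(α + Σx, β + Σt) = Gamma(29 + 293, 14 + 40) = Gamma(322, 54).
Predictive mean over a 5-shift window = T·E[λ|data] = 5·322/54 = 805/27.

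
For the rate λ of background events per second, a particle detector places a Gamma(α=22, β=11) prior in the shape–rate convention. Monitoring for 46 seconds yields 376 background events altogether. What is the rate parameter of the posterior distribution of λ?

Total count 376 over total exposure 46 seconds.
Conjugate update: add total count to the shape and total exposure to the rate, giving Gamma(398, 57).

57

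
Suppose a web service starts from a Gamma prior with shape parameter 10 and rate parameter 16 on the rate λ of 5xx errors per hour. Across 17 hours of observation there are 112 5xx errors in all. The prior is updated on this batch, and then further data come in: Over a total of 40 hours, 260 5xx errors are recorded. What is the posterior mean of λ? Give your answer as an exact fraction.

Total count 112 over total exposure 17 hours.
After the first batch: Gamma(10 + 112, 16 + 17) = Gamma(122, 33).
Total count 260 over total exposure 40 hours.
After the second batch: Gamma(122 + 260, 33 + 40) = Gamma(382, 73).
Posterior mean = α'/β' = 382/73.

382/73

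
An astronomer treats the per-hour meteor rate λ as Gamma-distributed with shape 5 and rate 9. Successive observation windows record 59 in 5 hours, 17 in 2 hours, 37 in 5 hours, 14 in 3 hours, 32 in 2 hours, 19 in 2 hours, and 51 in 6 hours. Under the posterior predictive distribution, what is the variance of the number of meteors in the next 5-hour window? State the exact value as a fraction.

22815/578

Total count: 59 + 17 + 37 + 14 + 32 + 19 + 51 = 229.
Total exposure: 5 + 2 + 5 + 3 + 2 + 2 + 6 = 25 hours.
By Gamma–Poisson conjugacy, the posterior is Gamma(α + Σx, β + Σt) = Gamma(5 + 229, 9 + 25) = Gamma(234, 34).
The posterior predictive for a window of length T is Negative Binomial with variance T·α'·(β'+T)/β'² = 5·234·39/1156 = 22815/578.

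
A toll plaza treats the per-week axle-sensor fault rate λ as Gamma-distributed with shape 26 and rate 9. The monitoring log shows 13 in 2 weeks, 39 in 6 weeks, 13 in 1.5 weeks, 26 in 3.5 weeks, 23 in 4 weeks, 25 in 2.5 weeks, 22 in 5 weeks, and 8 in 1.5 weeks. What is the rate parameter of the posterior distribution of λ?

Total count: 13 + 39 + 13 + 26 + 23 + 25 + 22 + 8 = 169.
Total exposure: 2 + 6 + 1.5 + 3.5 + 4 + 2.5 + 5 + 1.5 = 26 weeks.
Gamma(α, β) with Poisson data over total exposure Σt gives posterior Gamma(α+Σx, β+Σt) = Gamma(195, 35).

35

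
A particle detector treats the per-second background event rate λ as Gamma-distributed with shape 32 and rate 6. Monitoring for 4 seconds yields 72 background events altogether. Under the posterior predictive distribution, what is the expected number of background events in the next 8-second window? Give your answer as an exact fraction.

Total count 72 over total exposure 4 seconds.
The Gamma prior is conjugate for the Poisson rate, so λ | data ~ Gamma(32+72, 6+4) = Gamma(104, 10).
Predictive mean over an 8-second window = T·E[λ|data] = 8·104/10 = 416/5.

416/5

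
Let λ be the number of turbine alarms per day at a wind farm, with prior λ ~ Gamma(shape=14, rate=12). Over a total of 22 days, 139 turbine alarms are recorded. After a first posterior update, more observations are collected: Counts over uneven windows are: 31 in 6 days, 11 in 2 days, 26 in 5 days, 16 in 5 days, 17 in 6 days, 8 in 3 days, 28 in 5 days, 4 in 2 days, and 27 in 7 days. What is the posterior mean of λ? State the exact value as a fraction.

107/25

Total count 139 over total exposure 22 days.
After the first batch: Gamma(14 + 139, 12 + 22) = Gamma(153, 34).
Total count: 31 + 11 + 26 + 16 + 17 + 8 + 28 + 4 + 27 = 168.
Total exposure: 6 + 2 + 5 + 5 + 6 + 3 + 5 + 2 + 7 = 41 days.
After the second batch: Gamma(153 + 168, 34 + 41) = Gamma(321, 75).
Posterior mean = α'/β' = 321/75 = 107/25.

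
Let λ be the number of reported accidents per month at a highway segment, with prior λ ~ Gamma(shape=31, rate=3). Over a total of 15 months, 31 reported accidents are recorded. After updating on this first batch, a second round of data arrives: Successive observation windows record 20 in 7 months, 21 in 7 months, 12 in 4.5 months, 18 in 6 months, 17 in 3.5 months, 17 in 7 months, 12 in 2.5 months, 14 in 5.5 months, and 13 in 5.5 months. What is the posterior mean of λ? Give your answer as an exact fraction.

Total count 31 over total exposure 15 months.
After the first batch: Gamma(31 + 31, 3 + 15) = Gamma(62, 18).
Total count: 20 + 21 + 12 + 18 + 17 + 17 + 12 + 14 + 13 = 144.
Total exposure: 7 + 7 + 4.5 + 6 + 3.5 + 7 + 2.5 + 5.5 + 5.5 = 48.5 months.
After the second batch: Gamma(62 + 144, 18 + 48.5) = Gamma(206, 133/2).
Posterior mean = α'/β' = 206/(133/2) = 412/133.

412/133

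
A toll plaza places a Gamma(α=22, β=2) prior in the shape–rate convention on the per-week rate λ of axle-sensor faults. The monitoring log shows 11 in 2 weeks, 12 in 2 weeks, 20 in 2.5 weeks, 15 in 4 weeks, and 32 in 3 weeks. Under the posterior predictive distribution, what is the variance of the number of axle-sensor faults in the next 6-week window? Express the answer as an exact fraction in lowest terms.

Total count: 11 + 12 + 20 + 15 + 32 = 90.
Total exposure: 2 + 2 + 2.5 + 4 + 3 = 13.5 weeks.
Gamma(α, β) with Poisson data over total exposure Σt gives posterior Gamma(α+Σx, β+Σt) = Gamma(112, 31/2).
The posterior predictive for a window of length T is Negative Binomial with variance T·α'·(β'+T)/β'² = 6·112·(43/2)/(961/4) = 57792/961.

57792/961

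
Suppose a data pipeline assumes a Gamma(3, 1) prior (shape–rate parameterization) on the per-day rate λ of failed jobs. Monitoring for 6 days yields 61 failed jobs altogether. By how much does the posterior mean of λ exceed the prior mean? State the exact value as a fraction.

43/7

Total count 61 over total exposure 6 days.
Gamma(α, β) with Poisson data over total exposure Σt gives posterior Gamma(α+Σx, β+Σt) = Gamma(64, 7).
Posterior mean = 64/7 = 64/7; prior mean = 3/1 = 3. Difference = 64/7 − 3 = 43/7.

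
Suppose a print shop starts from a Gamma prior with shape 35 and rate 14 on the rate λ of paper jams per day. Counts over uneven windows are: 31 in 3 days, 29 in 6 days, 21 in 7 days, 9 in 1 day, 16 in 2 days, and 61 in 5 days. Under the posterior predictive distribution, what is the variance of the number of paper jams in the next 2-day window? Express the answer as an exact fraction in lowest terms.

Total count: 31 + 29 + 21 + 9 + 16 + 61 = 167.
Total exposure: 3 + 6 + 7 + 1 + 2 + 5 = 24 days.
By Gamma–Poisson conjugacy, the posterior is Gamma(α + Σx, β + Σt) = Gamma(35 + 167, 14 + 24) = Gamma(202, 38).
The posterior predictive for a window of length T is Negative Binomial with variance T·α'·(β'+T)/β'² = 2·202·40/1444 = 4040/361.

4040/361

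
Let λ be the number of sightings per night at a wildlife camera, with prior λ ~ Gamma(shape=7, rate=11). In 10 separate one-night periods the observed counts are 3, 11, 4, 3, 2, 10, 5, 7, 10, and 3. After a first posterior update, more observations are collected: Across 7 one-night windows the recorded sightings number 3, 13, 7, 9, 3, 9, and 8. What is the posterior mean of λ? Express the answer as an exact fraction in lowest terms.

Total count: 3 + 11 + 4 + 3 + 2 + 10 + 5 + 7 + 10 + 3 = 58.
Total exposure: 10 nights.
After the first batch: Gamma(7 + 58, 11 + 10) = Gamma(65, 21).
Total count: 3 + 13 + 7 + 9 + 3 + 9 + 8 = 52.
Total exposure: 7 nights.
After the second batch: Gamma(65 + 52, 21 + 7) = Gamma(117, 28).
Posterior mean = α'/β' = 117/28.

117/28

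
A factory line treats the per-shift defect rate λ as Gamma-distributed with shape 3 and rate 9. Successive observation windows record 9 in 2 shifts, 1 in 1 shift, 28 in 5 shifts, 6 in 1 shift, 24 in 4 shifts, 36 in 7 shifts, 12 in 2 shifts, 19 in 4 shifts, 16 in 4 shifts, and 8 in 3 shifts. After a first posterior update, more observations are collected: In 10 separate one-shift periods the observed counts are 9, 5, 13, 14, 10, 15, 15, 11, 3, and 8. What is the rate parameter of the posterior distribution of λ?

52

Total count: 9 + 1 + 28 + 6 + 24 + 36 + 12 + 19 + 16 + 8 = 159.
Total exposure: 2 + 1 + 5 + 1 + 4 + 7 + 2 + 4 + 4 + 3 = 33 shifts.
After the first batch: Gamma(3 + 159, 9 + 33) = Gamma(162, 42).
Total count: 9 + 5 + 13 + 14 + 10 + 15 + 15 + 11 + 3 + 8 = 103.
Total exposure: 10 shifts.
After the second batch: Gamma(162 + 103, 42 + 10) = Gamma(265, 52).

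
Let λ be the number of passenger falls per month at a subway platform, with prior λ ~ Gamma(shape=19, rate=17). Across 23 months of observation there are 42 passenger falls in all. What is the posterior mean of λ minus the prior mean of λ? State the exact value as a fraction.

Total count 42 over total exposure 23 months.
Gamma(α, β) with Poisson data over total exposure Σt gives posterior Gamma(α+Σx, β+Σt) = Gamma(61, 40).
Posterior mean = 61/40 = 61/40; prior mean = 19/17 = 19/17. Difference = 61/40 − 19/17 = 277/680.

277/680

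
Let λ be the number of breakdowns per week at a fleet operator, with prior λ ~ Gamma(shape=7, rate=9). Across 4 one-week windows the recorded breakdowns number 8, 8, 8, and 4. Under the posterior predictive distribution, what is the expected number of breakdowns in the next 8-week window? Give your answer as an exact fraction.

280/13

Total count: 8 + 8 + 8 + 4 = 28.
Total exposure: 4 weeks.
Posterior: α' = 7 + 28 = 35, β' = 9 + 4 = 13.
Predictive mean over an 8-week window = T·E[λ|data] = 8·35/13 = 280/13.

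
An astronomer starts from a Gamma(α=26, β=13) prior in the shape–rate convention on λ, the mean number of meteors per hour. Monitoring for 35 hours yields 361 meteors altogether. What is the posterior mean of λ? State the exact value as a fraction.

Total count 361 over total exposure 35 hours.
Conjugate update: add total count to the shape and total exposure to the rate, giving Gamma(387, 48).
Posterior mean = α'/β' = 387/48 = 129/16.

129/16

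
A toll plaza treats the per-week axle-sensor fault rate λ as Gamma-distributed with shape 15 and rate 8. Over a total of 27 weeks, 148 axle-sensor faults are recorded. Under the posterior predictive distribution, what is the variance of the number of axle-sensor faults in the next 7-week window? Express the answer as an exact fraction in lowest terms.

978/25

Total count 148 over total exposure 27 weeks.
Conjugate update: add total count to the shape and total exposure to the rate, giving Gamma(163, 35).
The posterior predictive for a window of length T is Negative Binomial with variance T·α'·(β'+T)/β'² = 7·163·42/1225 = 978/25.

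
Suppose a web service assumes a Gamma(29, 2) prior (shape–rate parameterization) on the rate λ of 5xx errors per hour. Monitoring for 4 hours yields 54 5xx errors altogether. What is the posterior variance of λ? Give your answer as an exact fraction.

Total count 54 over total exposure 4 hours.
Gamma(α, β) with Poisson data over total exposure Σt gives posterior Gamma(α+Σx, β+Σt) = Gamma(83, 6).
Posterior variance = α'/β'² = 83/36.

83/36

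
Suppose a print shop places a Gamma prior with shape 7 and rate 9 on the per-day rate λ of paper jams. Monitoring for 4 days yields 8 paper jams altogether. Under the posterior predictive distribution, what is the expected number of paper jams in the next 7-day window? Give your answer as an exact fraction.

Total count 8 over total exposure 4 days.
By Gamma–Poisson conjugacy, the posterior is Gamma(α + Σx, β + Σt) = Gamma(7 + 8, 9 + 4) = Gamma(15, 13).
Predictive mean over a 7-day window = T·E[λ|data] = 7·15/13 = 105/13.

105/13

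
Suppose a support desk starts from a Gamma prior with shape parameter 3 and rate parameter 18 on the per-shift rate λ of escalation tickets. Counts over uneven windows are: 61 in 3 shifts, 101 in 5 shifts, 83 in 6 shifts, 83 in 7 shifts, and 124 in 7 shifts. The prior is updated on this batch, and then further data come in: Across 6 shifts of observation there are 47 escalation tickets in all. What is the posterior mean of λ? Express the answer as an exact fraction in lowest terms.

251/26

Total count: 61 + 101 + 83 + 83 + 124 = 452.
Total exposure: 3 + 5 + 6 + 7 + 7 = 28 shifts.
After the first batch: Gamma(3 + 452, 18 + 28) = Gamma(455, 46).
Total count 47 over total exposure 6 shifts.
After the second batch: Gamma(455 + 47, 46 + 6) = Gamma(502, 52).
Posterior mean = α'/β' = 502/52 = 251/26.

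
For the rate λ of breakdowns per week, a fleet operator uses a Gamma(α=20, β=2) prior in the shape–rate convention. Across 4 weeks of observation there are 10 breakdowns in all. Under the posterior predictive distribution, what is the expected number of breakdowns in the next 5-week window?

25

Total count 10 over total exposure 4 weeks.
Conjugate update: add total count to the shape and total exposure to the rate, giving Gamma(30, 6).
Predictive mean over a 5-week window = T·E[λ|data] = 5·30/6 = 25.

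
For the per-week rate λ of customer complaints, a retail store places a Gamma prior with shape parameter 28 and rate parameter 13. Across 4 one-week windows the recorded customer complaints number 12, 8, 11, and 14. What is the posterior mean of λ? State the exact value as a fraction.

73/17

Total count: 12 + 8 + 11 + 14 = 45.
Total exposure: 4 weeks.
By Gamma–Poisson conjugacy, the posterior is Gamma(α + Σx, β + Σt) = Gamma(28 + 45, 13 + 4) = Gamma(73, 17).
Posterior mean = α'/β' = 73/17.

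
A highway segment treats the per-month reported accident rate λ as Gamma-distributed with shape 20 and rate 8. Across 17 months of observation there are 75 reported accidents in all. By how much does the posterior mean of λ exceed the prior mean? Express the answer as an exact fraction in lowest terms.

13/10

Total count 75 over total exposure 17 months.
Posterior: α' = 20 + 75 = 95, β' = 8 + 17 = 25.
Posterior mean = 95/25 = 19/5; prior mean = 20/8 = 5/2. Difference = 19/5 − 5/2 = 13/10.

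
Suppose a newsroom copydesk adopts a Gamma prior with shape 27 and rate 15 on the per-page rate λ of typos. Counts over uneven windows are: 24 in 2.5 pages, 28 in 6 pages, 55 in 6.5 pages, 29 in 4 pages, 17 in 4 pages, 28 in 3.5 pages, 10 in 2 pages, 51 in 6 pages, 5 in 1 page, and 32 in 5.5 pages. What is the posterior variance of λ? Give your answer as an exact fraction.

153/1568

Total count: 24 + 28 + 55 + 29 + 17 + 28 + 10 + 51 + 5 + 32 = 279.
Total exposure: 2.5 + 6 + 6.5 + 4 + 4 + 3.5 + 2 + 6 + 1 + 5.5 = 41 pages.
Conjugate update: add total count to the shape and total exposure to the rate, giving Gamma(306, 56).
Posterior variance = α'/β'² = 306/3136 = 153/1568.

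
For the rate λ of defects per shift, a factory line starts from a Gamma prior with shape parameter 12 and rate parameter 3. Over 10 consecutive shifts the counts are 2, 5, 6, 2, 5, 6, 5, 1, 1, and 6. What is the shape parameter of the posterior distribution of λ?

Total count: 2 + 5 + 6 + 2 + 5 + 6 + 5 + 1 + 1 + 6 = 39.
Total exposure: 10 shifts.
Posterior: α' = 12 + 39 = 51, β' = 3 + 10 = 13.

51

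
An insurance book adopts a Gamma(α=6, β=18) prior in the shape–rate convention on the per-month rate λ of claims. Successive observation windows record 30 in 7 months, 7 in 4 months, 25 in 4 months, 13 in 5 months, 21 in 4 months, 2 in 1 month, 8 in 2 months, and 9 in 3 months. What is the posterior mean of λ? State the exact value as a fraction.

121/48

Total count: 30 + 7 + 25 + 13 + 21 + 2 + 8 + 9 = 115.
Total exposure: 7 + 4 + 4 + 5 + 4 + 1 + 2 + 3 = 30 months.
Gamma(α, β) with Poisson data over total exposure Σt gives posterior Gamma(α+Σx, β+Σt) = Gamma(121, 48).
Posterior mean = α'/β' = 121/48.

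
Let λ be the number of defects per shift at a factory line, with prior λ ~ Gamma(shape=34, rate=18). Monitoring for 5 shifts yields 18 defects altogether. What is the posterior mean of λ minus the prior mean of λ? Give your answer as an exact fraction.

Total count 18 over total exposure 5 shifts.
By Gamma–Poisson conjugacy, the posterior is Gamma(α + Σx, β + Σt) = Gamma(34 + 18, 18 + 5) = Gamma(52, 23).
Posterior mean = 52/23 = 52/23; prior mean = 34/18 = 17/9. Difference = 52/23 − 17/9 = 77/207.

77/207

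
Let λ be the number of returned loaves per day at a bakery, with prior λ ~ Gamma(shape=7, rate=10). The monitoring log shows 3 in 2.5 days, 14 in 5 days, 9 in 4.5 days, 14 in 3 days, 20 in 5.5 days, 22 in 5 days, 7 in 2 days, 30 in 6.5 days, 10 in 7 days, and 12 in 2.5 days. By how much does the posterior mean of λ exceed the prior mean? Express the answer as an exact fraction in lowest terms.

2211/1070

Total count: 3 + 14 + 9 + 14 + 20 + 22 + 7 + 30 + 10 + 12 = 141.
Total exposure: 2.5 + 5 + 4.5 + 3 + 5.5 + 5 + 2 + 6.5 + 7 + 2.5 = 43.5 days.
By Gamma–Poisson conjugacy, the posterior is Gamma(α + Σx, β + Σt) = Gamma(7 + 141, 10 + 43.5) = Gamma(148, 107/2).
Posterior mean = 148/(107/2) = 296/107; prior mean = 7/10 = 7/10. Difference = 296/107 − 7/10 = 2211/1070.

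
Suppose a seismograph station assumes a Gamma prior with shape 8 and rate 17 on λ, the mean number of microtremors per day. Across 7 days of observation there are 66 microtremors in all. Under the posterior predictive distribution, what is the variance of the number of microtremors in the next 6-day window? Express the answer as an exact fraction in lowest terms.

Total count 66 over total exposure 7 days.
Posterior: α' = 8 + 66 = 74, β' = 17 + 7 = 24.
The posterior predictive for a window of length T is Negative Binomial with variance T·α'·(β'+T)/β'² = 6·74·30/576 = 185/8.

185/8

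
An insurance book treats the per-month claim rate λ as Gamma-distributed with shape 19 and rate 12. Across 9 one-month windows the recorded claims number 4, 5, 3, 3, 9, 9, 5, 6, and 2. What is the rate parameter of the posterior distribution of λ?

21

Total count: 4 + 5 + 3 + 3 + 9 + 9 + 5 + 6 + 2 = 46.
Total exposure: 9 months.
Posterior: α' = 19 + 46 = 65, β' = 12 + 9 = 21.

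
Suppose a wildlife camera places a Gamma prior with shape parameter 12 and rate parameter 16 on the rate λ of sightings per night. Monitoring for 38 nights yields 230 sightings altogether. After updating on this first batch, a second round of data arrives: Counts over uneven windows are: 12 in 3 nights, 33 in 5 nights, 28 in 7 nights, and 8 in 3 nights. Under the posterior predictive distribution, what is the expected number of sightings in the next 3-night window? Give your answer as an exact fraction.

Total count 230 over total exposure 38 nights.
After the first batch: Gamma(12 + 230, 16 + 38) = Gamma(242, 54).
Total count: 12 + 33 + 28 + 8 = 81.
Total exposure: 3 + 5 + 7 + 3 = 18 nights.
After the second batch: Gamma(242 + 81, 54 + 18) = Gamma(323, 72).
Predictive mean over a 3-night window = T·E[λ|data] = 3·323/72 = 323/24.

323/24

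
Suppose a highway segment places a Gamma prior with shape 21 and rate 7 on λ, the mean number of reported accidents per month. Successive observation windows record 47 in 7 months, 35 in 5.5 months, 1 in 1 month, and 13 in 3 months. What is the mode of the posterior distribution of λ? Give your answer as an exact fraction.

232/47

Total count: 47 + 35 + 1 + 13 = 96.
Total exposure: 7 + 5.5 + 1 + 3 = 16.5 months.
Conjugate update: add total count to the shape and total exposure to the rate, giving Gamma(117, 47/2).
Posterior mode = (α'−1)/β' = 116/(47/2) = 232/47.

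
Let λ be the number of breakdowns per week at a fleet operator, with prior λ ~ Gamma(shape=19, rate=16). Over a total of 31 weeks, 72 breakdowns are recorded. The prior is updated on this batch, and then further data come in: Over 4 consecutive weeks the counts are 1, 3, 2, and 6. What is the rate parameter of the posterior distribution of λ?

Total count 72 over total exposure 31 weeks.
After the first batch: Gamma(19 + 72, 16 + 31) = Gamma(91, 47).
Total count: 1 + 3 + 2 + 6 = 12.
Total exposure: 4 weeks.
After the second batch: Gamma(91 + 12, 47 + 4) = Gamma(103, 51).

51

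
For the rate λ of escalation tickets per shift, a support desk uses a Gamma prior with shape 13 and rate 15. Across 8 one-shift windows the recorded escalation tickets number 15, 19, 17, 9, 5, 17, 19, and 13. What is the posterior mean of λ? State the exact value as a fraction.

127/23

Total count: 15 + 19 + 17 + 9 + 5 + 17 + 19 + 13 = 114.
Total exposure: 8 shifts.
Posterior: α' = 13 + 114 = 127, β' = 15 + 8 = 23.
Posterior mean = α'/β' = 127/23.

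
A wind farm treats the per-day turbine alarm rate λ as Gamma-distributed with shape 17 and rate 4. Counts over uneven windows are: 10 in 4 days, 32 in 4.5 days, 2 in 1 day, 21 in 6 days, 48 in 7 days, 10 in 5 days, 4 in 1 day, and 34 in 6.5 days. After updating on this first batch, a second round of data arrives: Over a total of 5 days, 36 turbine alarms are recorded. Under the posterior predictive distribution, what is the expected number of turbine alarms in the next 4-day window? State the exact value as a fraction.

214/11

Total count: 10 + 32 + 2 + 21 + 48 + 10 + 4 + 34 = 161.
Total exposure: 4 + 4.5 + 1 + 6 + 7 + 5 + 1 + 6.5 = 35 days.
After the first batch: Gamma(17 + 161, 4 + 35) = Gamma(178, 39).
Total count 36 over total exposure 5 days.
After the second batch: Gamma(178 + 36, 39 + 5) = Gamma(214, 44).
Predictive mean over a 4-day window = T·E[λ|data] = 4·214/44 = 214/11.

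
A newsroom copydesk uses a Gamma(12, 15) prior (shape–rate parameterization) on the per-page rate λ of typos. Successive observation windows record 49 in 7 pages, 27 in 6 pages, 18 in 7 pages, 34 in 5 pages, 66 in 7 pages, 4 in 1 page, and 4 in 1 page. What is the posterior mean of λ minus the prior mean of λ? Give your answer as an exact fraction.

Total count: 49 + 27 + 18 + 34 + 66 + 4 + 4 = 202.
Total exposure: 7 + 6 + 7 + 5 + 7 + 1 + 1 = 34 pages.
Posterior: α' = 12 + 202 = 214, β' = 15 + 34 = 49.
Posterior mean = 214/49 = 214/49; prior mean = 12/15 = 4/5. Difference = 214/49 − 4/5 = 874/245.

874/245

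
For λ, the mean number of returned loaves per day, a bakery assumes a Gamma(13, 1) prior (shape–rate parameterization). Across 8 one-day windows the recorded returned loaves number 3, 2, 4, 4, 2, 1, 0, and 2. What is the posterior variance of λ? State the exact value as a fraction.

31/81

Total count: 3 + 2 + 4 + 4 + 2 + 1 + 0 + 2 = 18.
Total exposure: 8 days.
Posterior: α' = 13 + 18 = 31, β' = 1 + 8 = 9.
Posterior variance = α'/β'² = 31/81.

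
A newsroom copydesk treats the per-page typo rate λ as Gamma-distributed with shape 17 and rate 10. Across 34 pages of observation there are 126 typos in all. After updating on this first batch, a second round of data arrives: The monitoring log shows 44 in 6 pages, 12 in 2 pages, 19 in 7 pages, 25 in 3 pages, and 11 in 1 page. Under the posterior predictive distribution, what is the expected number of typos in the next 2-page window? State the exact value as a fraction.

Total count 126 over total exposure 34 pages.
After the first batch: Gamma(17 + 126, 10 + 34) = Gamma(143, 44).
Total count: 44 + 12 + 19 + 25 + 11 = 111.
Total exposure: 6 + 2 + 7 + 3 + 1 = 19 pages.
After the second batch: Gamma(143 + 111, 44 + 19) = Gamma(254, 63).
Predictive mean over a 2-page window = T·E[λ|data] = 2·254/63 = 508/63.

508/63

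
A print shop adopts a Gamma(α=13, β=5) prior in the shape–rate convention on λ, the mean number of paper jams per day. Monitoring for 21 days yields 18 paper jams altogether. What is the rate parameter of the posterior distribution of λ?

26

Total count 18 over total exposure 21 days.
Posterior: α' = 13 + 18 = 31, β' = 5 + 21 = 26.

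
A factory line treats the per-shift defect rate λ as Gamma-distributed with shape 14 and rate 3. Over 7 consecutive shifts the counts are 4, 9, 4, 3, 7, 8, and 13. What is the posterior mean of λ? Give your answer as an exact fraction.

Total count: 4 + 9 + 4 + 3 + 7 + 8 + 13 = 48.
Total exposure: 7 shifts.
By Gamma–Poisson conjugacy, the posterior is Gamma(α + Σx, β + Σt) = Gamma(14 + 48, 3 + 7) = Gamma(62, 10).
Posterior mean = α'/β' = 62/10 = 31/5.

31/5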